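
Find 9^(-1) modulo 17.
2

Using Extended Euclidean Algorithm:
gcd(9, 17) = 1
Bezout coefficients: 9 × 2 + 17 × -1 = 1
So 9 × 2 ≡ 1 (mod 17)
The inverse is 2 mod 17 = 2
Verification: 9 × 2 = 18 = 1 × 17 + 1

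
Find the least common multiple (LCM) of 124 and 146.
9052

First find GCD(124, 146) using the Euclidean algorithm:
124 = 0 × 146 + 124
146 = 1 × 124 + 22
124 = 5 × 22 + 14
22 = 1 × 14 + 8
14 = 1 × 8 + 6
8 = 1 × 6 + 2
6 = 3 × 2 + 0
GCD(124, 146) = 2

LCM formula: LCM(a, b) = (a × b) / GCD(a, b)
LCM(124, 146) = (124 × 146) / 2
LCM(124, 146) = 18104 / 2
LCM(124, 146) = 9052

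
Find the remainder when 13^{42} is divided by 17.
By Fermat: 13^{16} ≡ 1 (mod 17). 42 = 2×16 + 10. So 13^{42} ≡ 13^{10} ≡ 16 (mod 17)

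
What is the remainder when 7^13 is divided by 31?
Using repeated squaring. 13 = 8 + 4 + 1 (binary 1101). Repeated squaring mod 31: 7^1 ≡ 7; 7^2 ≡ 7² = 49 ≡ 18; 7^4 ≡ 18² = 324 ≡ 14; 7^8 ≡ 14² = 196 ≡ 10. Multiply: 7^13 = 7^8 × 7^4 × 7^1 ≡ 10 × 14 × 7 (mod 31): 10 × 14 = 140 ≡ 16; 16 × 7 = 112 ≡ 19. So 7^13 ≡ 19 (mod 31).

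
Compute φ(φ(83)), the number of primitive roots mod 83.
Number of primitive roots mod 83 = φ(82) = 40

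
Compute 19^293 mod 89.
Using Fermat: 19^{88} ≡ 1 (mod 89). 293 ≡ 29 (mod 88). So 19^{293} ≡ 19^{29} ≡ 62 (mod 89)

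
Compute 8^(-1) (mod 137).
8^(-1) ≡ 120 (mod 137). Verification: 8 × 120 = 960 ≡ 1 (mod 137)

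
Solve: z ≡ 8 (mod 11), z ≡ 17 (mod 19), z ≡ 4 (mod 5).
M = 11 × 19 × 5 = 1045. M₁ = 95, y₁ ≡ 8 (mod 11). M₂ = 55, y₂ ≡ 9 (mod 19). M₃ = 209, y₃ ≡ 4 (mod 5). z = 8×95×8 + 17×55×9 + 4×209×4 ≡ 74 (mod 1045)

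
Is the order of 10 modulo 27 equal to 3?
Yes, ord_27(10) = 3.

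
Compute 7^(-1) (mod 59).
17

Using Extended Euclidean Algorithm:
gcd(7, 59) = 1
Bezout coefficients: 7 × 17 + 59 × -2 = 1
So 7 × 17 ≡ 1 (mod 59)
The inverse is 17 mod 59 = 17
Verification: 7 × 17 = 119 = 2 × 59 + 1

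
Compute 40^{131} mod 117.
79

Using successive squaring:
Binary expansion of 131: 10000011
Powers of 40 mod 117 (each is the square of the previous):
  40^1 ≡ 40 (mod 117)
  40^2 ≡ 40² = 1600 ≡ 79 (mod 117)
  40^4 ≡ 79² = 6241 ≡ 40 (mod 117)
  40^8 ≡ 40² = 1600 ≡ 79 (mod 117)
  40^16 ≡ 79² = 6241 ≡ 40 (mod 117)
  40^32 ≡ 40² = 1600 ≡ 79 (mod 117)
  40^64 ≡ 79² = 6241 ≡ 40 (mod 117)
  40^128 ≡ 40² = 1600 ≡ 79 (mod 117)
131 = 128 + 2 + 1, so 40^131 = 40^128 × 40^2 × 40^1 ≡ 79 × 79 × 40 (mod 117)
Multiplying step by step:
  79 × 79 = 6241 ≡ 40 (mod 117)
  40 × 40 = 1600 ≡ 79 (mod 117)
Result: 40^131 ≡ 79 (mod 117)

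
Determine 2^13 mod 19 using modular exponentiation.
Using repeated squaring. 13 = 8 + 4 + 1 (binary 1101). Repeated squaring mod 19: 2^1 ≡ 2; 2^2 ≡ 2² = 4 ≡ 4; 2^4 ≡ 4² = 16 ≡ 16; 2^8 ≡ 16² = 256 ≡ 9. Multiply: 2^13 = 2^8 × 2^4 × 2^1 ≡ 9 × 16 × 2 (mod 19): 9 × 16 = 144 ≡ 11; 11 × 2 = 22 ≡ 3. So 2^13 ≡ 3 (mod 19).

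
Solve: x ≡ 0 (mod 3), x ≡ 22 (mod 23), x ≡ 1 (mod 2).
M = 3 × 23 × 2 = 138. M₁ = 46, y₁ ≡ 1 (mod 3). M₂ = 6, y₂ ≡ 4 (mod 23). M₃ = 69, y₃ ≡ 1 (mod 2). x = 0×46×1 + 22×6×4 + 1×69×1 ≡ 45 (mod 138)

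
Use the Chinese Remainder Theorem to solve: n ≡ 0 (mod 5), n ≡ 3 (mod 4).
M = 5 × 4 = 20. M₁ = 4, y₁ ≡ 4 (mod 5). M₂ = 5, y₂ ≡ 1 (mod 4). n = 0×4×4 + 3×5×1 ≡ 15 (mod 20)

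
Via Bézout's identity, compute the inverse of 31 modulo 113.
Extended GCD: 31(-51) + 113(14) = 1. So 31^(-1) ≡ 62 ≡ 62 (mod 113). Verify: 31 × 62 = 1922 ≡ 1 (mod 113)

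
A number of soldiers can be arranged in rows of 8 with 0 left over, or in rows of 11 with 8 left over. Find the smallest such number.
M = 8 × 11 = 88. M₁ = 11, y₁ ≡ 3 (mod 8). M₂ = 8, y₂ ≡ 7 (mod 11). y = 0×11×3 + 8×8×7 ≡ 8 (mod 88). The smallest positive such number is 8.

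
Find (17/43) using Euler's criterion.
(17/43) = 17^{21} mod 43 = 1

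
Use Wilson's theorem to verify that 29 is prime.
(28)! mod 29 = 28. Since this equals -1 (mod 29), Wilson confirms 29 is prime.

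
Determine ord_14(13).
Powers of 13 mod 14: 13^1≡13, 13^2≡1. Order = 2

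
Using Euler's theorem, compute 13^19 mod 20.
By Euler: 13^{8} ≡ 1 (mod 20) since gcd(13, 20) = 1. 19 = 2×8 + 3. So 13^{19} ≡ 13^{3} ≡ 17 (mod 20)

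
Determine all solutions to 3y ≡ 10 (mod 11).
7

Since gcd(3, 11) = 1 divides 10, a solution exists.
Multiply both sides by the inverse of 3 mod 11:
  3^(-1) mod 11 = 4
  x ≡ 4 × 10 ≡ 40 ≡ 7 (mod 11)
Verification: 3 × 7 = 21 = 1 × 11 + 10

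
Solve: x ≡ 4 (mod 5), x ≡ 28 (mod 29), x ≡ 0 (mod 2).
M = 5 × 29 × 2 = 290. M₁ = 58, y₁ ≡ 2 (mod 5). M₂ = 10, y₂ ≡ 3 (mod 29). M₃ = 145, y₃ ≡ 1 (mod 2). x = 4×58×2 + 28×10×3 + 0×145×1 ≡ 144 (mod 290)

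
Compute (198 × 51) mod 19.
9

(198 × 51) = 10098
10098 mod 19 = 9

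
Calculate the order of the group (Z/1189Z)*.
1120

Prime factorization: 1189 = 29 × 41
Using the formula φ(n) = n × Π(1 - 1/p) for each prime factor p:
φ(1189) = 1189 × (1 - 1/29) × (1 - 1/41)
φ(1189) = 1120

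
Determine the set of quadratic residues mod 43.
QRs mod 43: {1, 4, 6, 9, 10, 11, 13, 14, 15, 16, 17, 21, 23, 24, 25, 31, 35, 36, 38, 40, 41}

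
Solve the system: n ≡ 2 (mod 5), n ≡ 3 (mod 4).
M = 5 × 4 = 20. M₁ = 4, y₁ ≡ 4 (mod 5). M₂ = 5, y₂ ≡ 1 (mod 4). n = 2×4×4 + 3×5×1 ≡ 7 (mod 20)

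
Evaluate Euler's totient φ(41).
40

Prime factorization: 41 = 41
Using the formula φ(n) = n × Π(1 - 1/p) for each prime factor p:
φ(41) = 41 × (1 - 1/41)
φ(41) = 40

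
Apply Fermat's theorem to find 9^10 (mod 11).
By Fermat's Little Theorem, 9^{10} ≡ 1 (mod 11) since 11 is prime and gcd(9, 11) = 1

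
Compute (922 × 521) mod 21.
8

(922 × 521) = 480362
480362 mod 21 = 8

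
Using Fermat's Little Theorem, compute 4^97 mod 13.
By Fermat: 4^{12} ≡ 1 (mod 13). 97 = 8×12 + 1. So 4^{97} ≡ 4^{1} ≡ 4 (mod 13)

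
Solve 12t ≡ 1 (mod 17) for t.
10

Using Extended Euclidean Algorithm:
gcd(12, 17) = 1
Bezout coefficients: 12 × -7 + 17 × 5 = 1
So 12 × -7 ≡ 1 (mod 17)
The inverse is -7 mod 17 = 10
Verification: 12 × 10 = 120 = 7 × 17 + 1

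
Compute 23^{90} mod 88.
1

Using successive squaring:
Binary expansion of 90: 1011010
Powers of 23 mod 88 (each is the square of the previous):
  23^1 ≡ 23 (mod 88)
  23^2 ≡ 23² = 529 ≡ 1 (mod 88)
  23^4 ≡ 1² = 1 ≡ 1 (mod 88)
  23^8 ≡ 1² = 1 ≡ 1 (mod 88)
  23^16 ≡ 1² = 1 ≡ 1 (mod 88)
  23^32 ≡ 1² = 1 ≡ 1 (mod 88)
  23^64 ≡ 1² = 1 ≡ 1 (mod 88)
90 = 64 + 16 + 8 + 2, so 23^90 = 23^64 × 23^16 × 23^8 × 23^2 ≡ 1 × 1 × 1 × 1 (mod 88)
Multiplying step by step:
  1 × 1 = 1 ≡ 1 (mod 88)
  1 × 1 = 1 ≡ 1 (mod 88)
  1 × 1 = 1 ≡ 1 (mod 88)
Result: 23^90 ≡ 1 (mod 88)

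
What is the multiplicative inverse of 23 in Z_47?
45

Using Extended Euclidean Algorithm:
gcd(23, 47) = 1
Bezout coefficients: 23 × -2 + 47 × 1 = 1
So 23 × -2 ≡ 1 (mod 47)
The inverse is -2 mod 47 = 45
Verification: 23 × 45 = 1035 = 22 × 47 + 1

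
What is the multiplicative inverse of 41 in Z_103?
41^(-1) ≡ 98 (mod 103). Verification: 41 × 98 = 4018 ≡ 1 (mod 103)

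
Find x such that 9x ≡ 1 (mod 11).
9^(-1) ≡ 5 (mod 11). Verification: 9 × 5 = 45 ≡ 1 (mod 11)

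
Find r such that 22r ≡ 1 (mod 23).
22^(-1) ≡ 22 (mod 23). Verification: 22 × 22 = 484 ≡ 1 (mod 23)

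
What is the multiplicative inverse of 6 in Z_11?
2

Using Extended Euclidean Algorithm:
gcd(6, 11) = 1
Bezout coefficients: 6 × 2 + 11 × -1 = 1
So 6 × 2 ≡ 1 (mod 11)
The inverse is 2 mod 11 = 2
Verification: 6 × 2 = 12 = 1 × 11 + 1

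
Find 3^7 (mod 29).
7 = 4 + 2 + 1 (binary 111). Repeated squaring mod 29: 3^1 ≡ 3; 3^2 ≡ 3² = 9 ≡ 9; 3^4 ≡ 9² = 81 ≡ 23. Multiply: 3^7 = 3^4 × 3^2 × 3^1 ≡ 23 × 9 × 3 (mod 29): 23 × 9 = 207 ≡ 4; 4 × 3 = 12 ≡ 12. So 3^7 ≡ 12 (mod 29).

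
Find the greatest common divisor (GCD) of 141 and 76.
1

Using the Euclidean algorithm:
141 = 1 × 76 + 65
76 = 1 × 65 + 11
65 = 5 × 11 + 10
11 = 1 × 10 + 1
10 = 10 × 1 + 0

GCD(141, 76) = 1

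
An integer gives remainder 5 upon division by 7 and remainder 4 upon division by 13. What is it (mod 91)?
M = 7 × 13 = 91. M₁ = 13, y₁ ≡ 6 (mod 7). M₂ = 7, y₂ ≡ 2 (mod 13). y = 5×13×6 + 4×7×2 ≡ 82 (mod 91). The smallest positive such number is 82.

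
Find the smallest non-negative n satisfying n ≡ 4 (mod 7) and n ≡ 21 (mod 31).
M = 7 × 31 = 217. M₁ = 31, y₁ ≡ 5 (mod 7). M₂ = 7, y₂ ≡ 9 (mod 31). n = 4×31×5 + 21×7×9 ≡ 207 (mod 217)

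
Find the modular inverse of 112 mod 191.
112^(-1) ≡ 29 (mod 191). Verification: 112 × 29 = 3248 ≡ 1 (mod 191)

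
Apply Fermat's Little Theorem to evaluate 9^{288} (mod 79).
46

By Fermat's Little Theorem, a^(p-1) ≡ 1 (mod p) for prime p and gcd(a, p) = 1
Here p = 79, so 9^78 ≡ 1 (mod 79)
We can reduce the exponent: 288 mod 78 = 54
So 9^288 ≡ 9^54 (mod 79)
Computing: 9^54 mod 79 = 46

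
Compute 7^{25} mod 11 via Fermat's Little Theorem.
10

By Fermat's Little Theorem, a^(p-1) ≡ 1 (mod p) for prime p and gcd(a, p) = 1
Here p = 11, so 7^10 ≡ 1 (mod 11)
We can reduce the exponent: 25 mod 10 = 5
So 7^25 ≡ 7^5 (mod 11)
Computing: 7^5 mod 11 = 10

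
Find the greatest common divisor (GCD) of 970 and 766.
2

Using the Euclidean algorithm:
970 = 1 × 766 + 204
766 = 3 × 204 + 154
204 = 1 × 154 + 50
154 = 3 × 50 + 4
50 = 12 × 4 + 2
4 = 2 × 2 + 0

GCD(970, 766) = 2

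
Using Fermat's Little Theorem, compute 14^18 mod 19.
By Fermat's Little Theorem, 14^{18} ≡ 1 (mod 19) since 19 is prime and gcd(14, 19) = 1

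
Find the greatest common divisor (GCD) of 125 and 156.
1

Using the Euclidean algorithm:
125 = 0 × 156 + 125
156 = 1 × 125 + 31
125 = 4 × 31 + 1
31 = 31 × 1 + 0

GCD(125, 156) = 1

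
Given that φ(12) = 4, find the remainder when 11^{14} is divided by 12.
By Euler: 11^{4} ≡ 1 (mod 12) since gcd(11, 12) = 1. 14 = 3×4 + 2. So 11^{14} ≡ 11^{2} ≡ 1 (mod 12)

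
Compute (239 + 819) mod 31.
4

(239 + 819) = 1058
1058 mod 31 = 4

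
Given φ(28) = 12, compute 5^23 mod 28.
By Euler: 5^{12} ≡ 1 (mod 28) since gcd(5, 28) = 1. 23 = 1×12 + 11. So 5^{23} ≡ 5^{11} ≡ 17 (mod 28)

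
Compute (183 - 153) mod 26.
4

(183 - 153) = 30
30 mod 26 = 4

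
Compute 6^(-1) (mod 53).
9

Using Extended Euclidean Algorithm:
gcd(6, 53) = 1
Bezout coefficients: 6 × 9 + 53 × -1 = 1
So 6 × 9 ≡ 1 (mod 53)
The inverse is 9 mod 53 = 9
Verification: 6 × 9 = 54 = 1 × 53 + 1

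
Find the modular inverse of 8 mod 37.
8^(-1) ≡ 14 (mod 37). Verification: 8 × 14 = 112 ≡ 1 (mod 37)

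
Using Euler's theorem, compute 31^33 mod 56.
By Euler: 31^{24} ≡ 1 (mod 56) since gcd(31, 56) = 1. 33 = 1×24 + 9. So 31^{33} ≡ 31^{9} ≡ 55 (mod 56)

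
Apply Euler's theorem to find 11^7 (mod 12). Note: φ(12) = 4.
By Euler: 11^{4} ≡ 1 (mod 12) since gcd(11, 12) = 1. 7 = 1×4 + 3. So 11^{7} ≡ 11^{3} ≡ 11 (mod 12)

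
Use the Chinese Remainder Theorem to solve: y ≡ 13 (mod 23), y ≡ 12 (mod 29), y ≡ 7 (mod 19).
4130

Using the Chinese Remainder Theorem:
M = product of moduli = 12673
For equation 1: M_1 = 551, 551 ≡ 22 (mod 23), inverse of 551 mod 23 is 22 (check: 22 × 22 = 484 ≡ 1 (mod 23))
For equation 2: M_2 = 437, 437 ≡ 2 (mod 29), inverse of 437 mod 29 is 15 (check: 2 × 15 = 30 ≡ 1 (mod 29))
For equation 3: M_3 = 667, 667 ≡ 2 (mod 19), inverse of 667 mod 19 is 10 (check: 2 × 10 = 20 ≡ 1 (mod 19))
Combine: y ≡ Σ r_i×M_i×(M_i⁻¹ mod m_i) = 13×551×22 + 12×437×15 + 7×667×10 = 157586 + 78660 + 46690 = 282936
282936 mod 12673 = 4130
y ≡ 4130 (mod 12673)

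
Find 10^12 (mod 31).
Using repeated squaring. 12 = 8 + 4 (binary 1100). Repeated squaring mod 31: 10^1 ≡ 10; 10^2 ≡ 10² = 100 ≡ 7; 10^4 ≡ 7² = 49 ≡ 18; 10^8 ≡ 18² = 324 ≡ 14. Multiply: 10^12 = 10^8 × 10^4 ≡ 14 × 18 (mod 31): 14 × 18 = 252 ≡ 4. So 10^12 ≡ 4 (mod 31).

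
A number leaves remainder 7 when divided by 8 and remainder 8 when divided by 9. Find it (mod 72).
M = 8 × 9 = 72. M₁ = 9, y₁ ≡ 1 (mod 8). M₂ = 8, y₂ ≡ 8 (mod 9). y = 7×9×1 + 8×8×8 ≡ 71 (mod 72)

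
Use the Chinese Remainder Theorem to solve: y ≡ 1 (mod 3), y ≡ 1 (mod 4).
M = 3 × 4 = 12. M₁ = 4, y₁ ≡ 1 (mod 3). M₂ = 3, y₂ ≡ 3 (mod 4). y = 1×4×1 + 1×3×3 ≡ 1 (mod 12)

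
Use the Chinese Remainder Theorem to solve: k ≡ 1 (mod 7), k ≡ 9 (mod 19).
M = 7 × 19 = 133. M₁ = 19, y₁ ≡ 3 (mod 7). M₂ = 7, y₂ ≡ 11 (mod 19). k = 1×19×3 + 9×7×11 ≡ 85 (mod 133)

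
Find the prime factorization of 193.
193

Divide by primes starting from smallest:
193 ÷ 193 = 1

193 = 193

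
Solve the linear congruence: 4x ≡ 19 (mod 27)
25

Since gcd(4, 27) = 1 divides 19, a solution exists.
Multiply both sides by the inverse of 4 mod 27:
  4^(-1) mod 27 = 7
  x ≡ 7 × 19 ≡ 133 ≡ 25 (mod 27)
Verification: 4 × 25 = 100 = 3 × 27 + 19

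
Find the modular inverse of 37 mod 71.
37^(-1) ≡ 48 (mod 71). Verification: 37 × 48 = 1776 ≡ 1 (mod 71)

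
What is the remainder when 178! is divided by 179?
By Wilson's theorem, (178)! ≡ -1 ≡ 178 (mod 179)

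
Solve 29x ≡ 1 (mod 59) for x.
29^(-1) ≡ 57 (mod 59). Verification: 29 × 57 = 1653 ≡ 1 (mod 59)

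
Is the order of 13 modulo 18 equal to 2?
No, the actual order is 3, not 2.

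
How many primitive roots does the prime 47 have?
Number of primitive roots mod 47 = φ(46) = 22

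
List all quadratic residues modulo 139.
QRs mod 139: {1, 4, 5, 6, 7, 9, 11, 13, 16, 20, 24, 25, 28, 29, 30, 31, 34, 35, 36, 37, 38, 41, 42, 44, 45, 46, 47, 49, 51, 52, 54, 55, 57, 63, 64, 65, 66, 67, 69, 71, 77, 78, 79, 80, 81, 83, 86, 89, 91, 96, 99, 100, 106, 107, 112, 113, 116, 117, 118, 120, 121, 122, 124, 125, 127, 129, 131, 136, 137}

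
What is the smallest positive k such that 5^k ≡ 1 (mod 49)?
Powers of 5 mod 49: 5^1≡5, 5^2≡25, 5^3≡27, 5^4≡37, 5^5≡38, 5^6≡43, 5^7≡19, 5^8≡46, 5^9≡34, 5^10≡23, 5^11≡17, 5^12≡36, 5^13≡33, 5^14≡18, 5^15≡41, 5^16≡9, 5^17≡45, 5^18≡29, 5^19≡47, 5^20≡39, 5^21≡48, 5^22≡44, 5^23≡24, 5^24≡22, 5^25≡12, 5^26≡11, 5^27≡6, 5^28≡30, 5^29≡3, 5^30≡15, 5^31≡26, 5^32≡32, 5^33≡13, 5^34≡16, 5^35≡31, 5^36≡8, 5^37≡40, 5^38≡4, 5^39≡20, 5^40≡2, 5^41≡10, 5^42≡1. Order = 42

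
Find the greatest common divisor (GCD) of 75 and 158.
1

Using the Euclidean algorithm:
75 = 0 × 158 + 75
158 = 2 × 75 + 8
75 = 9 × 8 + 3
8 = 2 × 3 + 2
3 = 1 × 2 + 1
2 = 2 × 1 + 0

GCD(75, 158) = 1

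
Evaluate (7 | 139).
(7/139) = 7^{69} mod 139 = 1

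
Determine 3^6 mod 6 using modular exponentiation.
6 = 4 + 2 (binary 110). Repeated squaring mod 6: 3^1 ≡ 3; 3^2 ≡ 3² = 9 ≡ 3; 3^4 ≡ 3² = 9 ≡ 3. Multiply: 3^6 = 3^4 × 3^2 ≡ 3 × 3 (mod 6): 3 × 3 = 9 ≡ 3. So 3^6 ≡ 3 (mod 6).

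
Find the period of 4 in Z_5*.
Powers of 4 mod 5: 4^1≡4, 4^2≡1. Order = 2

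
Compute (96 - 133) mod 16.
11

(96 - 133) = -37
-37 mod 16 = 11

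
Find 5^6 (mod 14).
6 = 4 + 2 (binary 110). Repeated squaring mod 14: 5^1 ≡ 5; 5^2 ≡ 5² = 25 ≡ 11; 5^4 ≡ 11² = 121 ≡ 9. Multiply: 5^6 = 5^4 × 5^2 ≡ 9 × 11 (mod 14): 9 × 11 = 99 ≡ 1. So 5^6 ≡ 1 (mod 14).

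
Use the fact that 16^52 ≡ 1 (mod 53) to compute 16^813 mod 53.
By Fermat: 16^{52} ≡ 1 (mod 53). 813 ≡ 33 (mod 52). So 16^{813} ≡ 16^{33} ≡ 49 (mod 53)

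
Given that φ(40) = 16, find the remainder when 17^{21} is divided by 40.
By Euler: 17^{16} ≡ 1 (mod 40) since gcd(17, 40) = 1. 21 = 1×16 + 5. So 17^{21} ≡ 17^{5} ≡ 17 (mod 40)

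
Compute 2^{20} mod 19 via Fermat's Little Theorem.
4

By Fermat's Little Theorem, a^(p-1) ≡ 1 (mod p) for prime p and gcd(a, p) = 1
Here p = 19, so 2^18 ≡ 1 (mod 19)
We can reduce the exponent: 20 mod 18 = 2
So 2^20 ≡ 2^2 (mod 19)
Computing: 2^2 mod 19 = 4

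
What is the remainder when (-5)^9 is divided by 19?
(-5) ≡ 14 (mod 19). 9 = 8 + 1 (binary 1001). Repeated squaring mod 19: 14^1 ≡ 14; 14^2 ≡ 14² = 196 ≡ 6; 14^4 ≡ 6² = 36 ≡ 17; 14^8 ≡ 17² = 289 ≡ 4. Multiply: (-5)^9 ≡ 14^8 × 14^1 ≡ 4 × 14 (mod 19): 4 × 14 = 56 ≡ 18. So (-5)^9 ≡ 18 (mod 19).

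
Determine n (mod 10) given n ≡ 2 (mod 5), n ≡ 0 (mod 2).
2

Using the Chinese Remainder Theorem:
M = product of moduli = 10
For equation 1: M_1 = 2, 2 ≡ 2 (mod 5), inverse of 2 mod 5 is 3 (check: 2 × 3 = 6 ≡ 1 (mod 5))
For equation 2: M_2 = 5, 5 ≡ 1 (mod 2), inverse of 5 mod 2 is 1 (check: 1 × 1 = 1 ≡ 1 (mod 2))
Combine: n ≡ Σ r_i×M_i×(M_i⁻¹ mod m_i) = 2×2×3 + 0×5×1 = 12 + 0 = 12
12 mod 10 = 2
n ≡ 2 (mod 10)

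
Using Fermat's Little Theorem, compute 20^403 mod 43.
By Fermat: 20^{42} ≡ 1 (mod 43). 403 ≡ 25 (mod 42). So 20^{403} ≡ 20^{25} ≡ 3 (mod 43)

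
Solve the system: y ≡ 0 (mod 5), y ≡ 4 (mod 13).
M = 5 × 13 = 65. M₁ = 13, y₁ ≡ 2 (mod 5). M₂ = 5, y₂ ≡ 8 (mod 13). y = 0×13×2 + 4×5×8 ≡ 30 (mod 65)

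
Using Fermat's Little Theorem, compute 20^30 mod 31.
By Fermat's Little Theorem, 20^{30} ≡ 1 (mod 31) since 31 is prime and gcd(20, 31) = 1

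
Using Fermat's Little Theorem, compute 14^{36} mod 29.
23

By Fermat's Little Theorem, a^(p-1) ≡ 1 (mod p) for prime p and gcd(a, p) = 1
Here p = 29, so 14^28 ≡ 1 (mod 29)
We can reduce the exponent: 36 mod 28 = 8
So 14^36 ≡ 14^8 (mod 29)
Computing: 14^8 mod 29 = 23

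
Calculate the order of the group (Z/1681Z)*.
1640

Prime factorization: 1681 = 41^2
Using the formula φ(n) = n × Π(1 - 1/p) for each prime factor p:
φ(1681) = 1681 × (1 - 1/41)
φ(1681) = 1640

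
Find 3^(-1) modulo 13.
9

Using Extended Euclidean Algorithm:
gcd(3, 13) = 1
Bezout coefficients: 3 × -4 + 13 × 1 = 1
So 3 × -4 ≡ 1 (mod 13)
The inverse is -4 mod 13 = 9
Verification: 3 × 9 = 27 = 2 × 13 + 1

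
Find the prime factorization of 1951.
1951

Divide by primes starting from smallest:
1951 ÷ 1951 = 1

1951 = 1951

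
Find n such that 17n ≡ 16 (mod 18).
2

Since gcd(17, 18) = 1 divides 16, a solution exists.
Multiply both sides by the inverse of 17 mod 18:
  17^(-1) mod 18 = 17
  x ≡ 17 × 16 ≡ 272 ≡ 2 (mod 18)
Verification: 17 × 2 = 34 = 1 × 18 + 16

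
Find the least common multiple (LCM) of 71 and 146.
10366

First find GCD(71, 146) using the Euclidean algorithm:
71 = 0 × 146 + 71
146 = 2 × 71 + 4
71 = 17 × 4 + 3
4 = 1 × 3 + 1
3 = 3 × 1 + 0
GCD(71, 146) = 1

LCM formula: LCM(a, b) = (a × b) / GCD(a, b)
LCM(71, 146) = (71 × 146) / 1
LCM(71, 146) = 10366 / 1
LCM(71, 146) = 10366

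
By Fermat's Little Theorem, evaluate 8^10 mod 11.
By Fermat's Little Theorem, 8^{10} ≡ 1 (mod 11) since 11 is prime and gcd(8, 11) = 1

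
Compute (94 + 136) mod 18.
14

(94 + 136) = 230
230 mod 18 = 14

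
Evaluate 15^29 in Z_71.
Using repeated squaring. 29 = 16 + 8 + 4 + 1 (binary 11101). Repeated squaring mod 71: 15^1 ≡ 15; 15^2 ≡ 15² = 225 ≡ 12; 15^4 ≡ 12² = 144 ≡ 2; 15^8 ≡ 2² = 4 ≡ 4; 15^16 ≡ 4² = 16 ≡ 16. Multiply: 15^29 = 15^16 × 15^8 × 15^4 × 15^1 ≡ 16 × 4 × 2 × 15 (mod 71): 16 × 4 = 64 ≡ 64; 64 × 2 = 128 ≡ 57; 57 × 15 = 855 ≡ 3. So 15^29 ≡ 3 (mod 71).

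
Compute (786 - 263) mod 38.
29

(786 - 263) = 523
523 mod 38 = 29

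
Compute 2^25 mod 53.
Using repeated squaring. 25 = 16 + 8 + 1 (binary 11001). Repeated squaring mod 53: 2^1 ≡ 2; 2^2 ≡ 2² = 4 ≡ 4; 2^4 ≡ 4² = 16 ≡ 16; 2^8 ≡ 16² = 256 ≡ 44; 2^16 ≡ 44² = 1936 ≡ 28. Multiply: 2^25 = 2^16 × 2^8 × 2^1 ≡ 28 × 44 × 2 (mod 53): 28 × 44 = 1232 ≡ 13; 13 × 2 = 26 ≡ 26. So 2^25 ≡ 26 (mod 53).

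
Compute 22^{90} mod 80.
64

Using successive squaring:
Binary expansion of 90: 1011010
Powers of 22 mod 80 (each is the square of the previous):
  22^1 ≡ 22 (mod 80)
  22^2 ≡ 22² = 484 ≡ 4 (mod 80)
  22^4 ≡ 4² = 16 ≡ 16 (mod 80)
  22^8 ≡ 16² = 256 ≡ 16 (mod 80)
  22^16 ≡ 16² = 256 ≡ 16 (mod 80)
  22^32 ≡ 16² = 256 ≡ 16 (mod 80)
  22^64 ≡ 16² = 256 ≡ 16 (mod 80)
90 = 64 + 16 + 8 + 2, so 22^90 = 22^64 × 22^16 × 22^8 × 22^2 ≡ 16 × 16 × 16 × 4 (mod 80)
Multiplying step by step:
  16 × 16 = 256 ≡ 16 (mod 80)
  16 × 16 = 256 ≡ 16 (mod 80)
  16 × 4 = 64 ≡ 64 (mod 80)
Result: 22^90 ≡ 64 (mod 80)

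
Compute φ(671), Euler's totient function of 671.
600

Prime factorization: 671 = 11 × 61
Using the formula φ(n) = n × Π(1 - 1/p) for each prime factor p:
φ(671) = 671 × (1 - 1/11) × (1 - 1/61)
φ(671) = 600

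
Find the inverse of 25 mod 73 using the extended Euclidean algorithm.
Extended GCD: 25(-35) + 73(12) = 1. So 25^(-1) ≡ 38 ≡ 38 (mod 73). Verify: 25 × 38 = 950 ≡ 1 (mod 73)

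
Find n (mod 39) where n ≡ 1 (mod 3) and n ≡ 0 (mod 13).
M = 3 × 13 = 39. M₁ = 13, y₁ ≡ 1 (mod 3). M₂ = 3, y₂ ≡ 9 (mod 13). n = 1×13×1 + 0×3×9 ≡ 13 (mod 39)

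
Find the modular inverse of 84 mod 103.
84^(-1) ≡ 65 (mod 103). Verification: 84 × 65 = 5460 ≡ 1 (mod 103)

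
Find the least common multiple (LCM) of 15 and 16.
240

First find GCD(15, 16) using the Euclidean algorithm:
15 = 0 × 16 + 15
16 = 1 × 15 + 1
15 = 15 × 1 + 0
GCD(15, 16) = 1

LCM formula: LCM(a, b) = (a × b) / GCD(a, b)
LCM(15, 16) = (15 × 16) / 1
LCM(15, 16) = 240 / 1
LCM(15, 16) = 240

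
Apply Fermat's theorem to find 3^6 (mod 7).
By Fermat's Little Theorem, 3^{6} ≡ 1 (mod 7) since 7 is prime and gcd(3, 7) = 1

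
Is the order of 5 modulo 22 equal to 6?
No, the actual order is 5, not 6.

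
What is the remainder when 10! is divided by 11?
By Wilson's theorem, (10)! ≡ -1 ≡ 10 (mod 11)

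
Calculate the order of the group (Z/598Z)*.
264

Prime factorization: 598 = 2 × 13 × 23
Using the formula φ(n) = n × Π(1 - 1/p) for each prime factor p:
φ(598) = 598 × (1 - 1/2) × (1 - 1/13) × (1 - 1/23)
φ(598) = 264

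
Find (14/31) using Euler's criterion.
(14/31) = 14^{15} mod 31 = 1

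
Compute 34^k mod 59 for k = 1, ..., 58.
g^1, g^2, ..., g^{58} mod 59: {34, 35, 10, 45, 55, 41, 37, 19, 56, 16, 13, 29, 42, 12, 54, 7, 2, 9, 11, 20, 31, 51, 23, 15, 38, 53, 32, 26, 58, 25, 24, 49, 14, 4, 18, 22, 40, 3, 43, 46, 30, 17, 47, 5, 52, 57, 50, 48, 39, 28, 8, 36, 44, 21, 6, 27, 33, 1}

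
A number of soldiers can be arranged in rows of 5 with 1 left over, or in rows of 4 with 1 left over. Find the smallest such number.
M = 5 × 4 = 20. M₁ = 4, y₁ ≡ 4 (mod 5). M₂ = 5, y₂ ≡ 1 (mod 4). z = 1×4×4 + 1×5×1 ≡ 1 (mod 20). The smallest positive such number is 1.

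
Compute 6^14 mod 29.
Using repeated squaring. 14 = 8 + 4 + 2 (binary 1110). Repeated squaring mod 29: 6^1 ≡ 6; 6^2 ≡ 6² = 36 ≡ 7; 6^4 ≡ 7² = 49 ≡ 20; 6^8 ≡ 20² = 400 ≡ 23. Multiply: 6^14 = 6^8 × 6^4 × 6^2 ≡ 23 × 20 × 7 (mod 29): 23 × 20 = 460 ≡ 25; 25 × 7 = 175 ≡ 1. So 6^14 ≡ 1 (mod 29).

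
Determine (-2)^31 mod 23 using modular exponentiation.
Using Fermat: (-2)^{22} ≡ 1 (mod 23). 31 ≡ 9 (mod 22). So (-2)^{31} ≡ (-2)^{9} ≡ 17 (mod 23)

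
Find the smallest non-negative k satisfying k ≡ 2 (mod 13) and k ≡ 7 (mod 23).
M = 13 × 23 = 299. M₁ = 23, y₁ ≡ 4 (mod 13). M₂ = 13, y₂ ≡ 16 (mod 23). k = 2×23×4 + 7×13×16 ≡ 145 (mod 299)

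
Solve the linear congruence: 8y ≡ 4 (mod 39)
20

Since gcd(8, 39) = 1 divides 4, a solution exists.
Multiply both sides by the inverse of 8 mod 39:
  8^(-1) mod 39 = 5
  x ≡ 5 × 4 ≡ 20 ≡ 20 (mod 39)
Verification: 8 × 20 = 160 = 4 × 39 + 4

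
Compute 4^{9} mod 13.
12

Using successive squaring:
Binary expansion of 9: 1001
Powers of 4 mod 13 (each is the square of the previous):
  4^1 ≡ 4 (mod 13)
  4^2 ≡ 4² = 16 ≡ 3 (mod 13)
  4^4 ≡ 3² = 9 ≡ 9 (mod 13)
  4^8 ≡ 9² = 81 ≡ 3 (mod 13)
9 = 8 + 1, so 4^9 = 4^8 × 4^1 ≡ 3 × 4 (mod 13)
Multiplying step by step:
  3 × 4 = 12 ≡ 12 (mod 13)
Result: 4^9 ≡ 12 (mod 13)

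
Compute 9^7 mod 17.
7 = 4 + 2 + 1 (binary 111). Repeated squaring mod 17: 9^1 ≡ 9; 9^2 ≡ 9² = 81 ≡ 13; 9^4 ≡ 13² = 169 ≡ 16. Multiply: 9^7 = 9^4 × 9^2 × 9^1 ≡ 16 × 13 × 9 (mod 17): 16 × 13 = 208 ≡ 4; 4 × 9 = 36 ≡ 2. So 9^7 ≡ 2 (mod 17).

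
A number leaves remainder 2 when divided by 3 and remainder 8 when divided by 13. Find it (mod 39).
M = 3 × 13 = 39. M₁ = 13, y₁ ≡ 1 (mod 3). M₂ = 3, y₂ ≡ 9 (mod 13). n = 2×13×1 + 8×3×9 ≡ 8 (mod 39)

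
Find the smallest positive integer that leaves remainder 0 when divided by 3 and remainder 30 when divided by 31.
M = 3 × 31 = 93. M₁ = 31, y₁ ≡ 1 (mod 3). M₂ = 3, y₂ ≡ 21 (mod 31). m = 0×31×1 + 30×3×21 ≡ 30 (mod 93). The smallest positive such number is 30.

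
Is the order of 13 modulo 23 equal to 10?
No, the actual order is 11, not 10.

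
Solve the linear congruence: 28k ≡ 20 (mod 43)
13

Since gcd(28, 43) = 1 divides 20, a solution exists.
Multiply both sides by the inverse of 28 mod 43:
  28^(-1) mod 43 = 20
  x ≡ 20 × 20 ≡ 400 ≡ 13 (mod 43)
Verification: 28 × 13 = 364 = 8 × 43 + 20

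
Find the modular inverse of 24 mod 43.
24^(-1) ≡ 9 (mod 43). Verification: 24 × 9 = 216 ≡ 1 (mod 43)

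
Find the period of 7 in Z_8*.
Powers of 7 mod 8: 7^1≡7, 7^2≡1. Order = 2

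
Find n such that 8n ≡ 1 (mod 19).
8^(-1) ≡ 12 (mod 19). Verification: 8 × 12 = 96 ≡ 1 (mod 19)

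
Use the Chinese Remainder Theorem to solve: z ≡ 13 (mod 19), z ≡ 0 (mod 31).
M = 19 × 31 = 589. M₁ = 31, y₁ ≡ 8 (mod 19). M₂ = 19, y₂ ≡ 18 (mod 31). z = 13×31×8 + 0×19×18 ≡ 279 (mod 589)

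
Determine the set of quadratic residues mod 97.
QRs mod 97: {1, 2, 3, 4, 6, 8, 9, 11, 12, 16, 18, 22, 24, 25, 27, 31, 32, 33, 35, 36, 43, 44, 47, 48, 49, 50, 53, 54, 61, 62, 64, 65, 66, 70, 72, 73, 75, 79, 81, 85, 86, 88, 89, 91, 93, 94, 95, 96}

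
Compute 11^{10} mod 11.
0

Using successive squaring:
Binary expansion of 10: 1010
Powers of 11 mod 11 (each is the square of the previous):
  11^1 ≡ 0 (mod 11)
  11^2 ≡ 0² = 0 ≡ 0 (mod 11)
  11^4 ≡ 0² = 0 ≡ 0 (mod 11)
  11^8 ≡ 0² = 0 ≡ 0 (mod 11)
10 = 8 + 2, so 11^10 = 11^8 × 11^2 ≡ 0 × 0 (mod 11)
Multiplying step by step:
  0 × 0 = 0 ≡ 0 (mod 11)
Result: 11^10 ≡ 0 (mod 11)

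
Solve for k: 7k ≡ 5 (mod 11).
7

Since gcd(7, 11) = 1 divides 5, a solution exists.
Multiply both sides by the inverse of 7 mod 11:
  7^(-1) mod 11 = 8
  x ≡ 8 × 5 ≡ 40 ≡ 7 (mod 11)
Verification: 7 × 7 = 49 = 4 × 11 + 5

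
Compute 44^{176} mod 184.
24

Using successive squaring:
Binary expansion of 176: 10110000
Powers of 44 mod 184 (each is the square of the previous):
  44^1 ≡ 44 (mod 184)
  44^2 ≡ 44² = 1936 ≡ 96 (mod 184)
  44^4 ≡ 96² = 9216 ≡ 16 (mod 184)
  44^8 ≡ 16² = 256 ≡ 72 (mod 184)
  44^16 ≡ 72² = 5184 ≡ 32 (mod 184)
  44^32 ≡ 32² = 1024 ≡ 104 (mod 184)
  44^64 ≡ 104² = 10816 ≡ 144 (mod 184)
  44^128 ≡ 144² = 20736 ≡ 128 (mod 184)
176 = 128 + 32 + 16, so 44^176 = 44^128 × 44^32 × 44^16 ≡ 128 × 104 × 32 (mod 184)
Multiplying step by step:
  128 × 104 = 13312 ≡ 64 (mod 184)
  64 × 32 = 2048 ≡ 24 (mod 184)
Result: 44^176 ≡ 24 (mod 184)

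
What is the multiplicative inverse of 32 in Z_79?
42

Using Extended Euclidean Algorithm:
gcd(32, 79) = 1
Bezout coefficients: 32 × -37 + 79 × 15 = 1
So 32 × -37 ≡ 1 (mod 79)
The inverse is -37 mod 79 = 42
Verification: 32 × 42 = 1344 = 17 × 79 + 1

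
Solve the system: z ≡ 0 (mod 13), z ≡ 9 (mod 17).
M = 13 × 17 = 221. M₁ = 17, y₁ ≡ 10 (mod 13). M₂ = 13, y₂ ≡ 4 (mod 17). z = 0×17×10 + 9×13×4 ≡ 26 (mod 221)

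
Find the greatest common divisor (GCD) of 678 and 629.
1

Using the Euclidean algorithm:
678 = 1 × 629 + 49
629 = 12 × 49 + 41
49 = 1 × 41 + 8
41 = 5 × 8 + 1
8 = 8 × 1 + 0

GCD(678, 629) = 1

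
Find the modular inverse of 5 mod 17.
5^(-1) ≡ 7 (mod 17). Verification: 5 × 7 = 35 ≡ 1 (mod 17)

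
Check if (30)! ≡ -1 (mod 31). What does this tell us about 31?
(30)! mod 31 = 30. Since this equals -1 (mod 31), Wilson confirms 31 is prime.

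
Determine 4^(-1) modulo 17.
4^(-1) ≡ 13 (mod 17). Verification: 4 × 13 = 52 ≡ 1 (mod 17)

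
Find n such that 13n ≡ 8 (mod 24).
8

Since gcd(13, 24) = 1 divides 8, a solution exists.
Multiply both sides by the inverse of 13 mod 24:
  13^(-1) mod 24 = 13
  x ≡ 13 × 8 ≡ 104 ≡ 8 (mod 24)
Verification: 13 × 8 = 104 = 4 × 24 + 8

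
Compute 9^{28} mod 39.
9

Using successive squaring:
Binary expansion of 28: 11100
Powers of 9 mod 39 (each is the square of the previous):
  9^1 ≡ 9 (mod 39)
  9^2 ≡ 9² = 81 ≡ 3 (mod 39)
  9^4 ≡ 3² = 9 ≡ 9 (mod 39)
  9^8 ≡ 9² = 81 ≡ 3 (mod 39)
  9^16 ≡ 3² = 9 ≡ 9 (mod 39)
28 = 16 + 8 + 4, so 9^28 = 9^16 × 9^8 × 9^4 ≡ 9 × 3 × 9 (mod 39)
Multiplying step by step:
  9 × 3 = 27 ≡ 27 (mod 39)
  27 × 9 = 243 ≡ 9 (mod 39)
Result: 9^28 ≡ 9 (mod 39)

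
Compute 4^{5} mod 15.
4

Using successive squaring:
Binary expansion of 5: 101
Powers of 4 mod 15 (each is the square of the previous):
  4^1 ≡ 4 (mod 15)
  4^2 ≡ 4² = 16 ≡ 1 (mod 15)
  4^4 ≡ 1² = 1 ≡ 1 (mod 15)
5 = 4 + 1, so 4^5 = 4^4 × 4^1 ≡ 1 × 4 (mod 15)
Multiplying step by step:
  1 × 4 = 4 ≡ 4 (mod 15)
Result: 4^5 ≡ 4 (mod 15)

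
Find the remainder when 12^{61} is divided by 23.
By Fermat: 12^{22} ≡ 1 (mod 23). 61 = 2×22 + 17. So 12^{61} ≡ 12^{17} ≡ 9 (mod 23)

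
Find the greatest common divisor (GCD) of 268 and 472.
4

Using the Euclidean algorithm:
268 = 0 × 472 + 268
472 = 1 × 268 + 204
268 = 1 × 204 + 64
204 = 3 × 64 + 12
64 = 5 × 12 + 4
12 = 3 × 4 + 0

GCD(268, 472) = 4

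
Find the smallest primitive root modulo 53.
2

A primitive root g modulo p has order p-1 = 52
Prime divisors of 52: [2, 13]
g is a primitive root iff g^(52/q) ≢ 1 (mod 53) for each prime divisor q
Testing small values:
  g = 2: 2^26 ≡ 52, 2^4 ≡ 16 (mod 53) → none is 1, primitive root!
The smallest primitive root is 2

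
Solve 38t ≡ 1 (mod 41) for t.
27

Using Extended Euclidean Algorithm:
gcd(38, 41) = 1
Bezout coefficients: 38 × -14 + 41 × 13 = 1
So 38 × -14 ≡ 1 (mod 41)
The inverse is -14 mod 41 = 27
Verification: 38 × 27 = 1026 = 25 × 41 + 1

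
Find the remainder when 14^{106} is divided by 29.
By Fermat: 14^{28} ≡ 1 (mod 29). 106 = 3×28 + 22. So 14^{106} ≡ 14^{22} ≡ 6 (mod 29)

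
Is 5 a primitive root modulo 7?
p - 1 = 6 has prime divisors 2, 3. Check 5^(6/q) mod 7 for each: 5^(6/2) = 5^3 ≡ 6, 5^(6/3) = 5^2 ≡ 4 (mod 7). None of these is 1, so 5 has order 6 = φ(7), so it is a primitive root mod 7.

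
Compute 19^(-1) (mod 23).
19^(-1) ≡ 17 (mod 23). Verification: 19 × 17 = 323 ≡ 1 (mod 23)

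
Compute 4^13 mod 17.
Using repeated squaring. 13 = 8 + 4 + 1 (binary 1101). Repeated squaring mod 17: 4^1 ≡ 4; 4^2 ≡ 4² = 16 ≡ 16; 4^4 ≡ 16² = 256 ≡ 1; 4^8 ≡ 1² = 1 ≡ 1. Multiply: 4^13 = 4^8 × 4^4 × 4^1 ≡ 1 × 1 × 4 (mod 17): 1 × 1 = 1 ≡ 1; 1 × 4 = 4 ≡ 4. So 4^13 ≡ 4 (mod 17).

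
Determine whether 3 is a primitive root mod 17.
p - 1 = 16 has prime divisors 2. Check 3^(16/q) mod 17 for each: 3^(16/2) = 3^8 ≡ 16 (mod 17). None of these is 1, so 3 has order 16 = φ(17), so it is a primitive root mod 17.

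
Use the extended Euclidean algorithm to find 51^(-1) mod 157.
Extended GCD: 51(-40) + 157(13) = 1. So 51^(-1) ≡ 117 ≡ 117 (mod 157). Verify: 51 × 117 = 5967 ≡ 1 (mod 157)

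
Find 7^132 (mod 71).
Using Fermat: 7^{70} ≡ 1 (mod 71). 132 ≡ 62 (mod 70). So 7^{132} ≡ 7^{62} ≡ 50 (mod 71)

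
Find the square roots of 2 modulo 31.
The square roots of 2 mod 31 are 8 and 23. Verify: 8² = 64 ≡ 2 (mod 31)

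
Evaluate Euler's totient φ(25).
20

Prime factorization: 25 = 5^2
Using the formula φ(n) = n × Π(1 - 1/p) for each prime factor p:
φ(25) = 25 × (1 - 1/5)
φ(25) = 20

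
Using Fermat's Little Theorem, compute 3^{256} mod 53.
36

By Fermat's Little Theorem, a^(p-1) ≡ 1 (mod p) for prime p and gcd(a, p) = 1
Here p = 53, so 3^52 ≡ 1 (mod 53)
We can reduce the exponent: 256 mod 52 = 48
So 3^256 ≡ 3^48 (mod 53)
Computing: 3^48 mod 53 = 36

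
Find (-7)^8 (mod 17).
(-7) ≡ 10 (mod 17). 8 = 8 (binary 1000). Repeated squaring mod 17: 10^1 ≡ 10; 10^2 ≡ 10² = 100 ≡ 15; 10^4 ≡ 15² = 225 ≡ 4; 10^8 ≡ 4² = 16 ≡ 16. So (-7)^8 ≡ 16 (mod 17).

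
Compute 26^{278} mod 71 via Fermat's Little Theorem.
48

By Fermat's Little Theorem, a^(p-1) ≡ 1 (mod p) for prime p and gcd(a, p) = 1
Here p = 71, so 26^70 ≡ 1 (mod 71)
We can reduce the exponent: 278 mod 70 = 68
So 26^278 ≡ 26^68 (mod 71)
Computing: 26^68 mod 71 = 48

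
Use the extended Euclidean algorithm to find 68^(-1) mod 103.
Extended GCD: 68(50) + 103(-33) = 1. So 68^(-1) ≡ 50 ≡ 50 (mod 103). Verify: 68 × 50 = 3400 ≡ 1 (mod 103)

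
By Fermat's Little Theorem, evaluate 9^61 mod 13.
By Fermat: 9^{12} ≡ 1 (mod 13). 61 = 5×12 + 1. So 9^{61} ≡ 9^{1} ≡ 9 (mod 13)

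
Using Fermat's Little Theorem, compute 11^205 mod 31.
By Fermat: 11^{30} ≡ 1 (mod 31). 205 = 6×30 + 25. So 11^{205} ≡ 11^{25} ≡ 26 (mod 31)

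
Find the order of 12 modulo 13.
Powers of 12 mod 13: 12^1≡12, 12^2≡1. Order = 2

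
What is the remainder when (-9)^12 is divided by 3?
Using repeated squaring. (-9) ≡ 0 (mod 3). 12 = 8 + 4 (binary 1100). Repeated squaring mod 3: 0^1 ≡ 0; 0^2 ≡ 0² = 0 ≡ 0; 0^4 ≡ 0² = 0 ≡ 0; 0^8 ≡ 0² = 0 ≡ 0. Multiply: (-9)^12 ≡ 0^8 × 0^4 ≡ 0 × 0 (mod 3): 0 × 0 = 0 ≡ 0. So (-9)^12 ≡ 0 (mod 3).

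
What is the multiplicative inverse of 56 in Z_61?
56^(-1) ≡ 12 (mod 61). Verification: 56 × 12 = 672 ≡ 1 (mod 61)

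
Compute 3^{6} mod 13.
1

Using successive squaring:
Binary expansion of 6: 110
Powers of 3 mod 13 (each is the square of the previous):
  3^1 ≡ 3 (mod 13)
  3^2 ≡ 3² = 9 ≡ 9 (mod 13)
  3^4 ≡ 9² = 81 ≡ 3 (mod 13)
6 = 4 + 2, so 3^6 = 3^4 × 3^2 ≡ 3 × 9 (mod 13)
Multiplying step by step:
  3 × 9 = 27 ≡ 1 (mod 13)
Result: 3^6 ≡ 1 (mod 13)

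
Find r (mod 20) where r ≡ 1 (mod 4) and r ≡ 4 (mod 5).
M = 4 × 5 = 20. M₁ = 5, y₁ ≡ 1 (mod 4). M₂ = 4, y₂ ≡ 4 (mod 5). r = 1×5×1 + 4×4×4 ≡ 9 (mod 20)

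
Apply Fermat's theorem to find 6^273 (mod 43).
By Fermat: 6^{42} ≡ 1 (mod 43). 273 ≡ 21 (mod 42). So 6^{273} ≡ 6^{21} ≡ 1 (mod 43)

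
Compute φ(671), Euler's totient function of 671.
600

Prime factorization: 671 = 11 × 61
Using the formula φ(n) = n × Π(1 - 1/p) for each prime factor p:
φ(671) = 671 × (1 - 1/11) × (1 - 1/61)
φ(671) = 600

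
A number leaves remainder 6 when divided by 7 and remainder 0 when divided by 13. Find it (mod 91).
M = 7 × 13 = 91. M₁ = 13, y₁ ≡ 6 (mod 7). M₂ = 7, y₂ ≡ 2 (mod 13). z = 6×13×6 + 0×7×2 ≡ 13 (mod 91)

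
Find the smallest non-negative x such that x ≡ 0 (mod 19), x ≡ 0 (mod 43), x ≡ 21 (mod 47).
7353

Using the Chinese Remainder Theorem:
M = product of moduli = 38399
For equation 1: M_1 = 2021, 2021 ≡ 7 (mod 19), inverse of 2021 mod 19 is 11 (check: 7 × 11 = 77 ≡ 1 (mod 19))
For equation 2: M_2 = 893, 893 ≡ 33 (mod 43), inverse of 893 mod 43 is 30 (check: 33 × 30 = 990 ≡ 1 (mod 43))
For equation 3: M_3 = 817, 817 ≡ 18 (mod 47), inverse of 817 mod 47 is 34 (check: 18 × 34 = 612 ≡ 1 (mod 47))
Combine: x ≡ Σ r_i×M_i×(M_i⁻¹ mod m_i) = 0×2021×11 + 0×893×30 + 21×817×34 = 0 + 0 + 583338 = 583338
583338 mod 38399 = 7353
x ≡ 7353 (mod 38399)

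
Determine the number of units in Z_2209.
2162

Prime factorization: 2209 = 47^2
Using the formula φ(n) = n × Π(1 - 1/p) for each prime factor p:
φ(2209) = 2209 × (1 - 1/47)
φ(2209) = 2162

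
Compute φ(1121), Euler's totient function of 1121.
1044

Prime factorization: 1121 = 19 × 59
Using the formula φ(n) = n × Π(1 - 1/p) for each prime factor p:
φ(1121) = 1121 × (1 - 1/19) × (1 - 1/59)
φ(1121) = 1044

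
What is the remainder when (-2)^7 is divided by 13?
(-2) ≡ 11 (mod 13). 7 = 4 + 2 + 1 (binary 111). Repeated squaring mod 13: 11^1 ≡ 11; 11^2 ≡ 11² = 121 ≡ 4; 11^4 ≡ 4² = 16 ≡ 3. Multiply: (-2)^7 ≡ 11^4 × 11^2 × 11^1 ≡ 3 × 4 × 11 (mod 13): 3 × 4 = 12 ≡ 12; 12 × 11 = 132 ≡ 2. So (-2)^7 ≡ 2 (mod 13).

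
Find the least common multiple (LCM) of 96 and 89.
8544

First find GCD(96, 89) using the Euclidean algorithm:
96 = 1 × 89 + 7
89 = 12 × 7 + 5
7 = 1 × 5 + 2
5 = 2 × 2 + 1
2 = 2 × 1 + 0
GCD(96, 89) = 1

LCM formula: LCM(a, b) = (a × b) / GCD(a, b)
LCM(96, 89) = (96 × 89) / 1
LCM(96, 89) = 8544 / 1
LCM(96, 89) = 8544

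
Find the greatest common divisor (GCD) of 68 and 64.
4

Using the Euclidean algorithm:
68 = 1 × 64 + 4
64 = 16 × 4 + 0

GCD(68, 64) = 4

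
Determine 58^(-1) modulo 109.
58^(-1) ≡ 47 (mod 109). Verification: 58 × 47 = 2726 ≡ 1 (mod 109)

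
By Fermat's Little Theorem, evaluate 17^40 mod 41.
By Fermat's Little Theorem, 17^{40} ≡ 1 (mod 41) since 41 is prime and gcd(17, 41) = 1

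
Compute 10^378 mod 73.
Using Fermat: 10^{72} ≡ 1 (mod 73). 378 ≡ 18 (mod 72). So 10^{378} ≡ 10^{18} ≡ 27 (mod 73)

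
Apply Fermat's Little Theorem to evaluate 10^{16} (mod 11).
1

By Fermat's Little Theorem, a^(p-1) ≡ 1 (mod p) for prime p and gcd(a, p) = 1
Here p = 11, so 10^10 ≡ 1 (mod 11)
We can reduce the exponent: 16 mod 10 = 6
So 10^16 ≡ 10^6 (mod 11)
Computing: 10^6 mod 11 = 1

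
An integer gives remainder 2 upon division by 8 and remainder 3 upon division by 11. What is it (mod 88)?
M = 8 × 11 = 88. M₁ = 11, y₁ ≡ 3 (mod 8). M₂ = 8, y₂ ≡ 7 (mod 11). k = 2×11×3 + 3×8×7 ≡ 58 (mod 88). The smallest positive such number is 58.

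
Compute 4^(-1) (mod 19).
5

Using Extended Euclidean Algorithm:
gcd(4, 19) = 1
Bezout coefficients: 4 × 5 + 19 × -1 = 1
So 4 × 5 ≡ 1 (mod 19)
The inverse is 5 mod 19 = 5
Verification: 4 × 5 = 20 = 1 × 19 + 1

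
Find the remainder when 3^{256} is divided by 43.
By Fermat: 3^{42} ≡ 1 (mod 43). 256 = 6×42 + 4. So 3^{256} ≡ 3^{4} ≡ 38 (mod 43)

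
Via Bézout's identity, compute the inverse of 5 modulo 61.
Extended GCD: 5(-12) + 61(1) = 1. So 5^(-1) ≡ 49 ≡ 49 (mod 61). Verify: 5 × 49 = 245 ≡ 1 (mod 61)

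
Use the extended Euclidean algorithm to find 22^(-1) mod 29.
Extended GCD: 22(4) + 29(-3) = 1. So 22^(-1) ≡ 4 ≡ 4 (mod 29). Verify: 22 × 4 = 88 ≡ 1 (mod 29)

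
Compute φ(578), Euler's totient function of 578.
272

Prime factorization: 578 = 2 × 17^2
Using the formula φ(n) = n × Π(1 - 1/p) for each prime factor p:
φ(578) = 578 × (1 - 1/2) × (1 - 1/17)
φ(578) = 272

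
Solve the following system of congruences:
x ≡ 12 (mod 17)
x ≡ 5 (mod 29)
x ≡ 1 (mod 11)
4500

Using the Chinese Remainder Theorem:
M = product of moduli = 5423
For equation 1: M_1 = 319, 319 ≡ 13 (mod 17), inverse of 319 mod 17 is 4 (check: 13 × 4 = 52 ≡ 1 (mod 17))
For equation 2: M_2 = 187, 187 ≡ 13 (mod 29), inverse of 187 mod 29 is 9 (check: 13 × 9 = 117 ≡ 1 (mod 29))
For equation 3: M_3 = 493, 493 ≡ 9 (mod 11), inverse of 493 mod 11 is 5 (check: 9 × 5 = 45 ≡ 1 (mod 11))
Combine: x ≡ Σ r_i×M_i×(M_i⁻¹ mod m_i) = 12×319×4 + 5×187×9 + 1×493×5 = 15312 + 8415 + 2465 = 26192
26192 mod 5423 = 4500
x ≡ 4500 (mod 5423)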